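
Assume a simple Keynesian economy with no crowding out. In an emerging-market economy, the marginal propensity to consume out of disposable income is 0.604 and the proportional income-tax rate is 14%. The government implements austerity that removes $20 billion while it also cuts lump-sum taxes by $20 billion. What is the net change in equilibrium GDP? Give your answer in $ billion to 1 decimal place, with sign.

−$16.5 billion

Expenditure multiplier = 1/(1 − c(1−t)) = 1/(1 − 0.604×0.86) = 1/0.48056 ≈ 2.081.
ΔG contributes k·ΔG = (−$20 billion) / 0.48056 ≈ −$41.6 billion.
ΔT of −$20 billion changes first-round spending by −c·ΔT = +$12.08 billion, contributing k·(−c·ΔT) = (+$12.08 billion) / 0.48056 ≈ +$25.1 billion.
Net ΔY = k(ΔG − c·ΔT) = (−$7.92 billion) / 0.48056 ≈ −$16.5 billion.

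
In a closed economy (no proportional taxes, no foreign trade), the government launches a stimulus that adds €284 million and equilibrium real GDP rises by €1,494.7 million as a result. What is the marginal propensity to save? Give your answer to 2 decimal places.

0.19

Implied spending multiplier k = ΔY/ΔG = 1,494.7/284 ≈ 5.263.
Since k = 1/(1 − MPC), MPC = 1 − 1/k = 1 − ΔG/ΔY = 1 − 284/1,494.7 ≈ 0.81.
MPS = 1 − MPC = 0.19.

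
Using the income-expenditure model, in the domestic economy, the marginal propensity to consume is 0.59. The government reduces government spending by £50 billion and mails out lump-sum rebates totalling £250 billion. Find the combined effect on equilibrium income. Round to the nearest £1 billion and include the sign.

Expenditure multiplier = 1/(1 − MPC) = 1/(1 − 0.59) = 1/0.41 ≈ 2.439.
ΔG contributes k·ΔG = (−£50 billion) / 0.41 ≈ −£122 billion.
ΔT of −£250 billion changes first-round spending by −c·ΔT = +£147.5 billion, contributing k·(−c·ΔT) = (+£147.5 billion) / 0.41 ≈ +£359.8 billion.
Net ΔY = k(ΔG − c·ΔT) = (+£97.5 billion) / 0.41 ≈ +£238 billion.

+£238 billion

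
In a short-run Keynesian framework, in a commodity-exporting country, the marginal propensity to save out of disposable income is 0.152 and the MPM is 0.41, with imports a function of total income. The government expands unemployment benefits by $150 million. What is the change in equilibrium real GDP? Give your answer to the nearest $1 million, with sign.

MPC = 1 − MPS = 1 − 0.152 = 0.848.
The transfer change shifts disposable income by +$150 million, so first-round consumption changes by c·ΔTR = 0.848 × (+$150 million) = +$127.2 million.
Expenditure multiplier = 1/(1 − c + m) = 1/(1 − 0.848 + 0.41) = 1/0.562 ≈ 1.779.
The transfer multiplier is c × k ≈ 1.509, so ΔY = k × (c·ΔTR) = (+$127.2 million) / 0.562 ≈ +$226 million.

+$226 million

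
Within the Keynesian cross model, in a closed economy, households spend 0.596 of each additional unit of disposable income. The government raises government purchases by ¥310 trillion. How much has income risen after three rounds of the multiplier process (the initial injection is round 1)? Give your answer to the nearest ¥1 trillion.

Round 1 adds ΔG = ¥310 trillion; each later round is MPC = 0.596 times the previous.
After 3 rounds: 310 + 184.76 + 110.11696 = ΔG·(1 − c^3)/(1 − c) = 310 × (1 − 0.211708736)/0.404 ≈ ¥605 trillion.

¥605 trillion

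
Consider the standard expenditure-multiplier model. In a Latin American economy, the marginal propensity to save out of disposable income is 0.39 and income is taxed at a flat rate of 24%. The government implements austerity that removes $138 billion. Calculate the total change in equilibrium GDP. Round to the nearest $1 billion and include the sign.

MPC = 1 − MPS = 1 − 0.39 = 0.61.
Government-spending multiplier = 1/(1 − c(1−t)) = 1/(1 − 0.61×0.76) = 1/0.5364 ≈ 1.864.
ΔY = k × ΔG = (−$138 billion) / 0.5364 ≈ −$257 billion.

−$257 billion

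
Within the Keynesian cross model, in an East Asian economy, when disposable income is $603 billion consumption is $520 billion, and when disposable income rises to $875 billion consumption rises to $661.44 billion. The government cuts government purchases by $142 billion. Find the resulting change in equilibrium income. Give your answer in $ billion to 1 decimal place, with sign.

MPC = ΔC/ΔYd = (661.44 − 520)/(875 − 603) = 141.44/272 = 0.52.
Spending multiplier = 1/(1 − MPC) = 1/(1 − 0.52) = 1/0.48 ≈ 2.083.
ΔY = k × ΔG = (−$142 billion) / 0.48 ≈ −$295.8 billion.

−$295.8 billion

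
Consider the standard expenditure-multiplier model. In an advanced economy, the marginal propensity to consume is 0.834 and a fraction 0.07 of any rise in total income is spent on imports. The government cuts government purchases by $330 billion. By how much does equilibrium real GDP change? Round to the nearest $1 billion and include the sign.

Expenditure multiplier = 1/(1 − c + m) = 1/(1 − 0.834 + 0.07) = 1/0.236 ≈ 4.237.
ΔY = k × ΔG = (−$330 billion) / 0.236 ≈ −$1,398 billion.

−$1,398 billion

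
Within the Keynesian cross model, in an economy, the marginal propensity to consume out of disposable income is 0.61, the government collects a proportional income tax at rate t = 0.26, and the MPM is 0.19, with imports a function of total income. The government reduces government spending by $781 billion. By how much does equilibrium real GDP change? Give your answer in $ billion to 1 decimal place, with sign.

−$1,057.4 billion

Expenditure multiplier = 1/(1 − c(1−t) + m) = 1/(1 − 0.61×0.74 + 0.19) = 1/0.7386 ≈ 1.354.
ΔY = k × ΔG = (−$781 billion) / 0.7386 ≈ −$1,057.4 billion.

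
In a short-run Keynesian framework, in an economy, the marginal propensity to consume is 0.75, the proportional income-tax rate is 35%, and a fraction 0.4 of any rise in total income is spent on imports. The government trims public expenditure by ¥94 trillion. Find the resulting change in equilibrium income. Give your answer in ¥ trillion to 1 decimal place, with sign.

Spending multiplier = 1/(1 − c(1−t) + m) = 1/(1 − 0.75×0.65 + 0.4) = 1/0.9125 ≈ 1.096.
ΔY = k × ΔG = (−¥94 trillion) / 0.9125 ≈ −¥103 trillion.

−¥103.0 trillion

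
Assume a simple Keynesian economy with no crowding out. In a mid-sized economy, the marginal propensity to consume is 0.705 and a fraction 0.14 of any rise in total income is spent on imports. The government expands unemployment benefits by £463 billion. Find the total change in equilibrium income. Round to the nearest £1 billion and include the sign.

+£750 billion

The transfer change shifts disposable income by +£463 billion, so first-round consumption changes by c·ΔTR = 0.705 × (+£463 billion) = +£326.415 billion.
Expenditure multiplier = 1/(1 − c + m) = 1/(1 − 0.705 + 0.14) = 1/0.435 ≈ 2.299.
The transfer multiplier is c × k ≈ 1.621, so ΔY = k × (c·ΔTR) = (+£326.415 billion) / 0.435 ≈ +£750 billion.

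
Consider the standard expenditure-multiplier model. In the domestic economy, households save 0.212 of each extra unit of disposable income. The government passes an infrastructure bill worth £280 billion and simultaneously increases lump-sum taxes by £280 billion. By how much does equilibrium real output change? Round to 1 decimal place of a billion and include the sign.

+£280.0 billion

MPC = 1 − MPS = 1 − 0.212 = 0.788.
Expenditure multiplier = 1/(1 − MPC) = 1/(1 − 0.788) = 1/0.212 ≈ 4.717.
ΔG contributes k·ΔG = (+£280 billion) / 0.212 ≈ +£1,320.8 billion.
ΔT of +£280 billion changes first-round spending by −c·ΔT = −£220.64 billion, contributing k·(−c·ΔT) = (−£220.64 billion) / 0.212 ≈ −£1,040.8 billion.
With ΔG = ΔT and no other leakages, the balanced-budget multiplier is 1, so ΔY = ΔG = +£280 billion.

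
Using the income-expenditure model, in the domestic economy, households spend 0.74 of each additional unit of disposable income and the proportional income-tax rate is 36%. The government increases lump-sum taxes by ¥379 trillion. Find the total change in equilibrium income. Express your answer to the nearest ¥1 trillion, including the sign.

A lump-sum tax change of +¥379 trillion shifts disposable income by −¥379 trillion; first-round consumption changes by −c × ΔT = −0.74 × (+¥379 trillion) = −¥280.46 trillion.
Expenditure multiplier = 1/(1 − c(1−t)) = 1/(1 − 0.74×0.64) = 1/0.5264 ≈ 1.9.
The tax multiplier is −c × k ≈ −1.406, so ΔY = k × (−c·ΔT) = (−¥280.46 trillion) / 0.5264 ≈ −¥533 trillion.

−¥533 trillion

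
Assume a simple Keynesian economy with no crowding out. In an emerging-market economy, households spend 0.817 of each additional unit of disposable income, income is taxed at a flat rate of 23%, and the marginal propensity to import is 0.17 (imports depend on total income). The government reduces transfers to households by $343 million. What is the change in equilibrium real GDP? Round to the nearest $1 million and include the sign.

The transfer change shifts disposable income by −$343 million, so first-round consumption changes by c·ΔTR = 0.817 × (−$343 million) = −$280.231 million.
Expenditure multiplier = 1/(1 − c(1−t) + m) = 1/(1 − 0.817×0.77 + 0.17) = 1/0.54091 ≈ 1.849.
The transfer multiplier is c × k ≈ 1.51, so ΔY = k × (c·ΔTR) = (−$280.231 million) / 0.54091 ≈ −$518 million.

−$518 million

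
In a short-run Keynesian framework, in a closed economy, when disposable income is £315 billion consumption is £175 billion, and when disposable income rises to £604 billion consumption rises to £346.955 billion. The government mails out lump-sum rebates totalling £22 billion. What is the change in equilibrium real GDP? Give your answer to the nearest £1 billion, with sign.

MPC = ΔC/ΔYd = (346.955 − 175)/(604 − 315) = 171.955/289 = 0.595.
A lump-sum tax change of −£22 billion shifts disposable income by +£22 billion; first-round consumption changes by −c × ΔT = −0.595 × (−£22 billion) = +£13.09 billion.
Expenditure multiplier = 1/(1 − MPC) = 1/(1 − 0.595) = 1/0.405 ≈ 2.469.
The tax multiplier is −c × k ≈ −1.469, so ΔY = k × (−c·ΔT) = (+£13.09 billion) / 0.405 ≈ +£32 billion.

+£32 billion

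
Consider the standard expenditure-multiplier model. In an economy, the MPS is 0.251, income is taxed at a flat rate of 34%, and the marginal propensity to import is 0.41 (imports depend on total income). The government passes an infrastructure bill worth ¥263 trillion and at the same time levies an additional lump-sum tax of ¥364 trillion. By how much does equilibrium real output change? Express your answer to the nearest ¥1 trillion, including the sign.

−¥11 trillion

MPC = 1 − MPS = 1 − 0.251 = 0.749.
Expenditure multiplier = 1/(1 − c(1−t) + m) = 1/(1 − 0.749×0.66 + 0.41) = 1/0.91566 ≈ 1.092.
ΔG contributes k·ΔG = (+¥263 trillion) / 0.91566 ≈ +¥287.2 trillion.
ΔT of +¥364 trillion changes first-round spending by −c·ΔT = −¥272.636 trillion, contributing k·(−c·ΔT) = (−¥272.636 trillion) / 0.91566 ≈ −¥297.7 trillion.
Net ΔY = k(ΔG − c·ΔT) = (−¥9.636 trillion) / 0.91566 ≈ −¥11 trillion.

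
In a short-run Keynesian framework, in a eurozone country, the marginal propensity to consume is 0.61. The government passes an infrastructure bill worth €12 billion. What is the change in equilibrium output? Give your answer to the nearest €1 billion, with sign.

Spending multiplier = 1/(1 − MPC) = 1/(1 − 0.61) = 1/0.39 ≈ 2.564.
ΔY = k × ΔG = (+€12 billion) / 0.39 ≈ +€31 billion.

+€31 billion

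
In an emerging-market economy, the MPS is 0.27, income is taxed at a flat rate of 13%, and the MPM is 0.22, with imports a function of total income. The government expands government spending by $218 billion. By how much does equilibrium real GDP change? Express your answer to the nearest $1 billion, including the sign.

MPC = 1 − MPS = 1 − 0.27 = 0.73.
Expenditure multiplier = 1/(1 − c(1−t) + m) = 1/(1 − 0.73×0.87 + 0.22) = 1/0.5849 ≈ 1.71.
ΔY = k × ΔG = (+$218 billion) / 0.5849 ≈ +$373 billion.

+$373 billion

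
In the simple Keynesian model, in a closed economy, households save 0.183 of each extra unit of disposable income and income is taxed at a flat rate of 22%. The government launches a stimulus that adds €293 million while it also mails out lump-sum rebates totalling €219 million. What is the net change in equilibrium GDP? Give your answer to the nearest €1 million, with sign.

+€1,301 million

MPC = 1 − MPS = 1 − 0.183 = 0.817.
Expenditure multiplier = 1/(1 − c(1−t)) = 1/(1 − 0.817×0.78) = 1/0.36274 ≈ 2.757.
ΔG contributes k·ΔG = (+€293 million) / 0.36274 ≈ +€807.7 million.
ΔT of −€219 million changes first-round spending by −c·ΔT = +€178.923 million, contributing k·(−c·ΔT) = (+€178.923 million) / 0.36274 ≈ +€493.3 million.
Net ΔY = k(ΔG − c·ΔT) = (+€471.923 million) / 0.36274 ≈ +€1,301 million.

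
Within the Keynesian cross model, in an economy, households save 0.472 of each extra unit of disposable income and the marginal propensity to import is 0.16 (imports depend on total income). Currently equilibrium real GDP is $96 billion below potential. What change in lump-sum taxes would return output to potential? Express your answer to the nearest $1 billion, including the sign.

−$115 billion

MPC = 1 − MPS = 1 − 0.472 = 0.528.
Spending multiplier = 1/(1 − c + m) = 1/(1 − 0.528 + 0.16) = 1/0.632 ≈ 1.582.
Tax multiplier = −c·k = −0.528/0.632 ≈ −0.835. Need ΔY = +$96 billion, so ΔT = ΔY/(−c·k) = −(+$96 billion) × 0.632 / 0.528 ≈ −$115 billion.
The government should cut lump-sum taxes by $115 billion.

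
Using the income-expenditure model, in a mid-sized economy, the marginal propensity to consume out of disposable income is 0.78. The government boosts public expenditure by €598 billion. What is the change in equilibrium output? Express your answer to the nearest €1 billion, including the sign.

Spending multiplier = 1/(1 − MPC) = 1/(1 − 0.78) = 1/0.22 ≈ 4.545.
ΔY = k × ΔG = (+€598 billion) / 0.22 ≈ +€2,718 billion.

+€2,718 billion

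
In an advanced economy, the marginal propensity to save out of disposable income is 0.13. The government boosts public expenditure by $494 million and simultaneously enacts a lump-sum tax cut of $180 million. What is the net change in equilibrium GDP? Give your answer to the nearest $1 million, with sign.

MPC = 1 − MPS = 1 − 0.13 = 0.87.
Expenditure multiplier = 1/(1 − MPC) = 1/(1 − 0.87) = 1/0.13 ≈ 7.692.
ΔG contributes k·ΔG = (+$494 million) / 0.13 = +$3,800 million.
ΔT of −$180 million changes first-round spending by −c·ΔT = +$156.6 million, contributing k·(−c·ΔT) = (+$156.6 million) / 0.13 ≈ +$1,204.6 million.
Net ΔY = k(ΔG − c·ΔT) = (+$650.6 million) / 0.13 ≈ +$5,005 million.

+$5,005 million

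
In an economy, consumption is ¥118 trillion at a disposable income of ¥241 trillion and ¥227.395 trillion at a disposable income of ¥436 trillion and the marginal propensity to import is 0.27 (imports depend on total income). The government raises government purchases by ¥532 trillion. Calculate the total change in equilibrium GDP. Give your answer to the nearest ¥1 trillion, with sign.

MPC = ΔC/ΔYd = (227.395 − 118)/(436 − 241) = 109.395/195 = 0.561.
Expenditure multiplier = 1/(1 − c + m) = 1/(1 − 0.561 + 0.27) = 1/0.709 ≈ 1.41.
ΔY = k × ΔG = (+¥532 trillion) / 0.709 ≈ +¥750 trillion.

+¥750 trillion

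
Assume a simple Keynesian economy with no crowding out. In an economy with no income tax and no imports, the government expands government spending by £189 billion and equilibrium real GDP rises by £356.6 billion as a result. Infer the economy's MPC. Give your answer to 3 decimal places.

Implied spending multiplier k = ΔY/ΔG = 356.6/189 ≈ 1.8868.
Since k = 1/(1 − MPC), MPC = 1 − 1/k = 1 − ΔG/ΔY = 1 − 189/356.6 ≈ 0.470.

0.470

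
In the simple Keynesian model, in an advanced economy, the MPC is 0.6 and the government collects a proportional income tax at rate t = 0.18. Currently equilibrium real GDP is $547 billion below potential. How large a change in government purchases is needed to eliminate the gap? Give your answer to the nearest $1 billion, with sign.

Spending multiplier = 1/(1 − c(1−t)) = 1/(1 − 0.6×0.82) = 1/0.508 ≈ 1.969.
Need ΔY = +$547 billion, so ΔG = ΔY/k = (+$547 billion) × 0.508 ≈ +$278 billion.
The government should increase government purchases by $278 billion.

+$278 billion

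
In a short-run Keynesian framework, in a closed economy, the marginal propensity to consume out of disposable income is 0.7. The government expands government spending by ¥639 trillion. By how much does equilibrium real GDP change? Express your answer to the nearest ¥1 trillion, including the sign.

+¥2,130 trillion

Government-spending multiplier = 1/(1 − MPC) = 1/(1 − 0.7) = 1/0.3 ≈ 3.333.
ΔY = k × ΔG = (+¥639 trillion) / 0.3 = +¥2,130 trillion.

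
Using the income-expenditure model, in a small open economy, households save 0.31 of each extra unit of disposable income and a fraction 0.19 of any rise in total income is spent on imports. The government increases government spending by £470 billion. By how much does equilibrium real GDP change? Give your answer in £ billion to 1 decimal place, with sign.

MPC = 1 − MPS = 1 − 0.31 = 0.69.
Spending multiplier = 1/(1 − c + m) = 1/(1 − 0.69 + 0.19) = 1/0.5 = 2.
ΔY = k × ΔG = (+£470 billion) / 0.5 = +£940 billion.

+£940.0 billion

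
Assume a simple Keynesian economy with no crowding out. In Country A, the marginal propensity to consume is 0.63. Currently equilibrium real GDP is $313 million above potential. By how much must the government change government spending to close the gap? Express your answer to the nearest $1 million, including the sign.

−$116 million

Spending multiplier = 1/(1 − MPC) = 1/(1 − 0.63) = 1/0.37 ≈ 2.703.
Need ΔY = −$313 million, so ΔG = ΔY/k = (−$313 million) × 0.37 ≈ −$116 million.
The government should cut government spending by $116 million.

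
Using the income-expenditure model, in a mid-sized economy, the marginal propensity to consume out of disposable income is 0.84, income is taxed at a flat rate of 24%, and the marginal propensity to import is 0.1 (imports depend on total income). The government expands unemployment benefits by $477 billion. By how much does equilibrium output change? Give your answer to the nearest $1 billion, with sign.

+$868 billion

The transfer change shifts disposable income by +$477 billion, so first-round consumption changes by c·ΔTR = 0.84 × (+$477 billion) = +$400.68 billion.
Expenditure multiplier = 1/(1 − c(1−t) + m) = 1/(1 − 0.84×0.76 + 0.1) = 1/0.4616 ≈ 2.166.
The transfer multiplier is c × k ≈ 1.82, so ΔY = k × (c·ΔTR) = (+$400.68 billion) / 0.4616 ≈ +$868 billion.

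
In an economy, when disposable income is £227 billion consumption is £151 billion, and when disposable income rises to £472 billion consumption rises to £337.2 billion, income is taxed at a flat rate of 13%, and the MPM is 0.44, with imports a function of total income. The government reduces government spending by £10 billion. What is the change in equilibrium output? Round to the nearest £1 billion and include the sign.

−£13 billion

MPC = ΔC/ΔYd = (337.2 − 151)/(472 − 227) = 186.2/245 = 0.76.
Expenditure multiplier = 1/(1 − c(1−t) + m) = 1/(1 − 0.76×0.87 + 0.44) = 1/0.7788 ≈ 1.284.
ΔY = k × ΔG = (−£10 billion) / 0.7788 ≈ −£13 billion.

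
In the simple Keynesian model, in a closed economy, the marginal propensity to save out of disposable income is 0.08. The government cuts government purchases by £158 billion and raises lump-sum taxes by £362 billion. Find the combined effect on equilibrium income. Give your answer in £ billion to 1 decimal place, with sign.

MPC = 1 − MPS = 1 − 0.08 = 0.92.
Expenditure multiplier = 1/(1 − MPC) = 1/(1 − 0.92) = 1/0.08 = 12.5.
ΔG contributes k·ΔG = (−£158 billion) / 0.08 = −£1,975 billion.
ΔT of +£362 billion changes first-round spending by −c·ΔT = −£333.04 billion, contributing k·(−c·ΔT) = (−£333.04 billion) / 0.08 = −£4,163 billion.
Net ΔY = k(ΔG − c·ΔT) = (−£491.04 billion) / 0.08 = −£6,138 billion.

−£6,138.0 billion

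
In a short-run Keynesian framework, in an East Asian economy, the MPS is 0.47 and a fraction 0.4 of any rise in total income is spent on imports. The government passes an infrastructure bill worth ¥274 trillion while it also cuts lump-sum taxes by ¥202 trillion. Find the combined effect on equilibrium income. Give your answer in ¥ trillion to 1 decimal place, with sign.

+¥438.0 trillion

MPC = 1 − MPS = 1 − 0.47 = 0.53.
Expenditure multiplier = 1/(1 − c + m) = 1/(1 − 0.53 + 0.4) = 1/0.87 ≈ 1.149.
ΔG contributes k·ΔG = (+¥274 trillion) / 0.87 ≈ +¥314.9 trillion.
ΔT of −¥202 trillion changes first-round spending by −c·ΔT = +¥107.06 trillion, contributing k·(−c·ΔT) = (+¥107.06 trillion) / 0.87 ≈ +¥123.1 trillion.
Net ΔY = k(ΔG − c·ΔT) = (+¥381.06 trillion) / 0.87 = +¥438 trillion.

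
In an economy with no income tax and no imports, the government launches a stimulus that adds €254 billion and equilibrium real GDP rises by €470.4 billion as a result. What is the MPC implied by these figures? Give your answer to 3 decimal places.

Implied spending multiplier k = ΔY/ΔG = 470.4/254 ≈ 1.852.
Since k = 1/(1 − MPC), MPC = 1 − 1/k = 1 − ΔG/ΔY = 1 − 254/470.4 ≈ 0.460.

0.460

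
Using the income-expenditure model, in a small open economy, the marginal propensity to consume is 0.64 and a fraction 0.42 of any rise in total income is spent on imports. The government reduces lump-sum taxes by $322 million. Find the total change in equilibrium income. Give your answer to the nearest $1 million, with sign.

A lump-sum tax change of −$322 million shifts disposable income by +$322 million; first-round consumption changes by −c × ΔT = −0.64 × (−$322 million) = +$206.08 million.
Expenditure multiplier = 1/(1 − c + m) = 1/(1 − 0.64 + 0.42) = 1/0.78 ≈ 1.282.
The tax multiplier is −c × k ≈ −0.821, so ΔY = k × (−c·ΔT) = (+$206.08 million) / 0.78 ≈ +$264 million.

+$264 million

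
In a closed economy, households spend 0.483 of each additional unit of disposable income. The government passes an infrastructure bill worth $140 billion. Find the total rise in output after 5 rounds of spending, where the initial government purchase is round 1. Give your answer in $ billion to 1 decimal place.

$263.7 billion

Round 1 adds ΔG = $140 billion; each later round is MPC = 0.483 times the previous.
After 5 rounds: 140 + 67.62 + 32.66046 + 15.77500218 + 7.61932605294 = ΔG·(1 − c^5)/(1 − c) = 140 × (1 − 0.026286674882643)/0.517 ≈ $263.7 billion.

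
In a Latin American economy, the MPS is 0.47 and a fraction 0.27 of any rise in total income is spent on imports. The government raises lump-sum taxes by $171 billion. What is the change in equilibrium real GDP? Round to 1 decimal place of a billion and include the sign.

−$122.5 billion

MPC = 1 − MPS = 1 − 0.47 = 0.53.
A lump-sum tax change of +$171 billion shifts disposable income by −$171 billion; first-round consumption changes by −c × ΔT = −0.53 × (+$171 billion) = −$90.63 billion.
Expenditure multiplier = 1/(1 − c + m) = 1/(1 − 0.53 + 0.27) = 1/0.74 ≈ 1.351.
The tax multiplier is −c × k ≈ −0.716, so ΔY = k × (−c·ΔT) = (−$90.63 billion) / 0.74 ≈ −$122.5 billion.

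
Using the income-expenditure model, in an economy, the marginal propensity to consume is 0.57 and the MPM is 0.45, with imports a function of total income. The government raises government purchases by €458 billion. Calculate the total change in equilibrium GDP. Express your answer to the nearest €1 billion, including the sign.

+€520 billion

Expenditure multiplier = 1/(1 − c + m) = 1/(1 − 0.57 + 0.45) = 1/0.88 ≈ 1.136.
ΔY = k × ΔG = (+€458 billion) / 0.88 ≈ +€520 billion.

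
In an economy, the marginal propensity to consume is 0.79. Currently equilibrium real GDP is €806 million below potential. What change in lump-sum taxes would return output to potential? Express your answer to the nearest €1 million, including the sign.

Spending multiplier = 1/(1 − MPC) = 1/(1 − 0.79) = 1/0.21 ≈ 4.762.
Tax multiplier = −c·k = −0.79/0.21 ≈ −3.762. Need ΔY = +€806 million, so ΔT = ΔY/(−c·k) = −(+€806 million) × 0.21 / 0.79 ≈ −€214 million.
The government should cut lump-sum taxes by €214 million.

−€214 million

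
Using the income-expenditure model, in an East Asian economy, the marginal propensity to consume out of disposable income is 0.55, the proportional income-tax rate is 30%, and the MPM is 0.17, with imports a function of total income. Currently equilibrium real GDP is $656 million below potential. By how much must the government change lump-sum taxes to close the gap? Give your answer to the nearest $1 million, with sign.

−$936 million

Spending multiplier = 1/(1 − c(1−t) + m) = 1/(1 − 0.55×0.7 + 0.17) = 1/0.785 ≈ 1.274.
Tax multiplier = −c·k = −0.55/0.785 ≈ −0.701. Need ΔY = +$656 million, so ΔT = ΔY/(−c·k) = −(+$656 million) × 0.785 / 0.55 ≈ −$936 million.
The government should cut lump-sum taxes by $936 million.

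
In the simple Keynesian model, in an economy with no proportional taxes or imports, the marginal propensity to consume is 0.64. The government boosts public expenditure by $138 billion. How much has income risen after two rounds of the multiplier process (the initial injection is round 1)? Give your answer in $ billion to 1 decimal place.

$226.3 billion

Round 1 adds ΔG = $138 billion; each later round is MPC = 0.64 times the previous.
After 2 rounds: 138 + 88.32 = ΔG·(1 − c^2)/(1 − c) = 138 × (1 − 0.4096)/0.36 ≈ $226.3 billion.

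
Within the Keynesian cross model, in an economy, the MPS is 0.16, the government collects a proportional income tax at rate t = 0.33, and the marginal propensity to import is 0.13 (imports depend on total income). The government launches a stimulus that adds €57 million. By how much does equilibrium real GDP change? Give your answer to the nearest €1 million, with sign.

MPC = 1 − MPS = 1 − 0.16 = 0.84.
Spending multiplier = 1/(1 − c(1−t) + m) = 1/(1 − 0.84×0.67 + 0.13) = 1/0.5672 ≈ 1.763.
ΔY = k × ΔG = (+€57 million) / 0.5672 ≈ +€100 million.

+€100 million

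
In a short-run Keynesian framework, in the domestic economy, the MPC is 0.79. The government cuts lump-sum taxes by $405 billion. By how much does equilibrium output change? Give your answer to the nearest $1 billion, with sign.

A lump-sum tax change of −$405 billion shifts disposable income by +$405 billion; first-round consumption changes by −c × ΔT = −0.79 × (−$405 billion) = +$319.95 billion.
Expenditure multiplier = 1/(1 − MPC) = 1/(1 − 0.79) = 1/0.21 ≈ 4.762.
The tax multiplier is −c × k ≈ −3.762, so ΔY = k × (−c·ΔT) = (+$319.95 billion) / 0.21 ≈ +$1,524 billion.

+$1,524 billion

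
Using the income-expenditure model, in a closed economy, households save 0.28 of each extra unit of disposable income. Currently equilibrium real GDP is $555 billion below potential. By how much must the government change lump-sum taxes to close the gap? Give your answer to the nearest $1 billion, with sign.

MPC = 1 − MPS = 1 − 0.28 = 0.72.
Spending multiplier = 1/(1 − MPC) = 1/(1 − 0.72) = 1/0.28 ≈ 3.571.
Tax multiplier = −c·k = −0.72/0.28 ≈ −2.571. Need ΔY = +$555 billion, so ΔT = ΔY/(−c·k) = −(+$555 billion) × 0.28 / 0.72 ≈ −$216 billion.
The government should cut lump-sum taxes by $216 billion.

−$216 billion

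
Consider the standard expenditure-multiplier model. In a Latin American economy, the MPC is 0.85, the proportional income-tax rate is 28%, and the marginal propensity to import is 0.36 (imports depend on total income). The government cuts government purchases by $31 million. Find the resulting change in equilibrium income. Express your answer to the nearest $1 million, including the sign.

Government-spending multiplier = 1/(1 − c(1−t) + m) = 1/(1 − 0.85×0.72 + 0.36) = 1/0.748 ≈ 1.337.
ΔY = k × ΔG = (−$31 million) / 0.748 ≈ −$41 million.

−$41 million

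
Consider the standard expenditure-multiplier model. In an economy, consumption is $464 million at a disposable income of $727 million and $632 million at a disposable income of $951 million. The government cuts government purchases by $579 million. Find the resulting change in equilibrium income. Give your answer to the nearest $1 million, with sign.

MPC = ΔC/ΔYd = (632 − 464)/(951 − 727) = 168/224 = 0.75.
Expenditure multiplier = 1/(1 − MPC) = 1/(1 − 0.75) = 1/0.25 = 4.
ΔY = k × ΔG = (−$579 million) / 0.25 = −$2,316 million.

−$2,316 million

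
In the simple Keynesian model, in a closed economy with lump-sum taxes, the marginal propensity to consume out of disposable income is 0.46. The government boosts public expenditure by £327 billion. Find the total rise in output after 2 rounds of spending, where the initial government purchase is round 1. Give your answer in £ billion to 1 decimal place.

Round 1 adds ΔG = £327 billion; each later round is MPC = 0.46 times the previous.
After 2 rounds: 327 + 150.42 = ΔG·(1 − c^2)/(1 − c) = 327 × (1 − 0.2116)/0.54 ≈ £477.4 billion.

£477.4 billion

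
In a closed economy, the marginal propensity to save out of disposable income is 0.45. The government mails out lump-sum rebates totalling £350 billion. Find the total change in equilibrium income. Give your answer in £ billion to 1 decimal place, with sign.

+£427.8 billion

MPC = 1 − MPS = 1 − 0.45 = 0.55.
A lump-sum tax change of −£350 billion shifts disposable income by +£350 billion; first-round consumption changes by −c × ΔT = −0.55 × (−£350 billion) = +£192.5 billion.
Expenditure multiplier = 1/(1 − MPC) = 1/(1 − 0.55) = 1/0.45 ≈ 2.222.
The tax multiplier is −c × k ≈ −1.222, so ΔY = k × (−c·ΔT) = (+£192.5 billion) / 0.45 ≈ +£427.8 billion.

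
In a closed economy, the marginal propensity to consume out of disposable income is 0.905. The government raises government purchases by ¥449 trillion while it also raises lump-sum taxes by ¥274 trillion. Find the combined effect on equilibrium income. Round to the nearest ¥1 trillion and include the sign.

Expenditure multiplier = 1/(1 − MPC) = 1/(1 − 0.905) = 1/0.095 ≈ 10.526.
ΔG contributes k·ΔG = (+¥449 trillion) / 0.095 ≈ +¥4,726.3 trillion.
ΔT of +¥274 trillion changes first-round spending by −c·ΔT = −¥247.97 trillion, contributing k·(−c·ΔT) = (−¥247.97 trillion) / 0.095 ≈ −¥2,610.2 trillion.
Net ΔY = k(ΔG − c·ΔT) = (+¥201.03 trillion) / 0.095 ≈ +¥2,116 trillion.

+¥2,116 trillion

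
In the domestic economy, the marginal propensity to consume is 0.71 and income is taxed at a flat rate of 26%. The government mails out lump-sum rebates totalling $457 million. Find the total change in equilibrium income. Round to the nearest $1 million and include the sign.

+$684 million

A lump-sum tax change of −$457 million shifts disposable income by +$457 million; first-round consumption changes by −c × ΔT = −0.71 × (−$457 million) = +$324.47 million.
Expenditure multiplier = 1/(1 − c(1−t)) = 1/(1 − 0.71×0.74) = 1/0.4746 ≈ 2.107.
The tax multiplier is −c × k ≈ −1.496, so ΔY = k × (−c·ΔT) = (+$324.47 million) / 0.4746 ≈ +$684 million.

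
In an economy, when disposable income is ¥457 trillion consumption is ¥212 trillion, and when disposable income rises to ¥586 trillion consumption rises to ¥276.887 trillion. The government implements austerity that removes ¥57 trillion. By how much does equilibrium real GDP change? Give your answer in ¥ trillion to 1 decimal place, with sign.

−¥114.7 trillion

MPC = ΔC/ΔYd = (276.887 − 212)/(586 − 457) = 64.887/129 = 0.503.
Spending multiplier = 1/(1 − MPC) = 1/(1 − 0.503) = 1/0.497 ≈ 2.012.
ΔY = k × ΔG = (−¥57 trillion) / 0.497 ≈ −¥114.7 trillion.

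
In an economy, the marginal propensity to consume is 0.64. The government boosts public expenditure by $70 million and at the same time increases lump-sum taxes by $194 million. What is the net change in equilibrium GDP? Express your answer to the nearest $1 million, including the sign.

−$150 million

Expenditure multiplier = 1/(1 − MPC) = 1/(1 − 0.64) = 1/0.36 ≈ 2.778.
ΔG contributes k·ΔG = (+$70 million) / 0.36 ≈ +$194.4 million.
ΔT of +$194 million changes first-round spending by −c·ΔT = −$124.16 million, contributing k·(−c·ΔT) = (−$124.16 million) / 0.36 ≈ −$344.9 million.
Net ΔY = k(ΔG − c·ΔT) = (−$54.16 million) / 0.36 ≈ −$150 million.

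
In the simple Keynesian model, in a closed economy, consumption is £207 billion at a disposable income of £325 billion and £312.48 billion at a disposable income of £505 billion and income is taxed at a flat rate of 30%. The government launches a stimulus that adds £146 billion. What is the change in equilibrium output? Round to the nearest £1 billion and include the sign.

+£248 billion

MPC = ΔC/ΔYd = (312.48 − 207)/(505 − 325) = 105.48/180 = 0.586.
Expenditure multiplier = 1/(1 − c(1−t)) = 1/(1 − 0.586×0.7) = 1/0.5898 ≈ 1.695.
ΔY = k × ΔG = (+£146 billion) / 0.5898 ≈ +£248 billion.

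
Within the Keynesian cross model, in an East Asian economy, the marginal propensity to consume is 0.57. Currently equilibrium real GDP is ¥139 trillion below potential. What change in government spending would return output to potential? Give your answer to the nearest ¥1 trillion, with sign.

+¥60 trillion

Spending multiplier = 1/(1 − MPC) = 1/(1 − 0.57) = 1/0.43 ≈ 2.326.
Need ΔY = +¥139 trillion, so ΔG = ΔY/k = (+¥139 trillion) × 0.43 ≈ +¥60 trillion.
The government should increase government spending by ¥60 trillion.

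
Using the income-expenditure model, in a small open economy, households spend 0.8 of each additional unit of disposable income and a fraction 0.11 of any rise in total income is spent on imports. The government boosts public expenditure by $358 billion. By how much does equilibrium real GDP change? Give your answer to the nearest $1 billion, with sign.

Government-spending multiplier = 1/(1 − c + m) = 1/(1 − 0.8 + 0.11) = 1/0.31 ≈ 3.226.
ΔY = k × ΔG = (+$358 billion) / 0.31 ≈ +$1,155 billion.

+$1,155 billion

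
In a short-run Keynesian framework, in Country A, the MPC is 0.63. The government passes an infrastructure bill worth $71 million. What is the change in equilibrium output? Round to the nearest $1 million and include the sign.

+$192 million

Government-spending multiplier = 1/(1 − MPC) = 1/(1 − 0.63) = 1/0.37 ≈ 2.703.
ΔY = k × ΔG = (+$71 million) / 0.37 ≈ +$192 million.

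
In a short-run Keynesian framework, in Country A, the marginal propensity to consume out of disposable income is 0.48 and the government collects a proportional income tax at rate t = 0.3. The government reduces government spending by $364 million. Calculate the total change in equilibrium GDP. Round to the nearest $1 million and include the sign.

−$548 million

Government-spending multiplier = 1/(1 − c(1−t)) = 1/(1 − 0.48×0.7) = 1/0.664 ≈ 1.506.
ΔY = k × ΔG = (−$364 million) / 0.664 ≈ −$548 million.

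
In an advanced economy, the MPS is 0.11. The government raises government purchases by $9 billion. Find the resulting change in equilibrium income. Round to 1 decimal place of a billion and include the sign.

MPC = 1 − MPS = 1 − 0.11 = 0.89.
Government-spending multiplier = 1/(1 − MPC) = 1/(1 − 0.89) = 1/0.11 ≈ 9.091.
ΔY = k × ΔG = (+$9 billion) / 0.11 ≈ +$81.8 billion.

+$81.8 billion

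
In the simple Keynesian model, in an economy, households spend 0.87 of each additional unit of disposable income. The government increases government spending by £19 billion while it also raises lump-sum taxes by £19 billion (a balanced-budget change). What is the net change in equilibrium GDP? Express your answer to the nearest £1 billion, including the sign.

Expenditure multiplier = 1/(1 − MPC) = 1/(1 − 0.87) = 1/0.13 ≈ 7.692.
ΔG contributes k·ΔG = (+£19 billion) / 0.13 ≈ +£146.2 billion.
ΔT of +£19 billion changes first-round spending by −c·ΔT = −£16.53 billion, contributing k·(−c·ΔT) = (−£16.53 billion) / 0.13 ≈ −£127.2 billion.
With ΔG = ΔT and no other leakages, the balanced-budget multiplier is 1, so ΔY = ΔG = +£19 billion.

+£19 billion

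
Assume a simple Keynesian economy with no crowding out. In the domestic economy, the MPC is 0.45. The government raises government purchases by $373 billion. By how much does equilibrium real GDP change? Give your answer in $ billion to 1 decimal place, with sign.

Government-spending multiplier = 1/(1 − MPC) = 1/(1 − 0.45) = 1/0.55 ≈ 1.818.
ΔY = k × ΔG = (+$373 billion) / 0.55 ≈ +$678.2 billion.

+$678.2 billion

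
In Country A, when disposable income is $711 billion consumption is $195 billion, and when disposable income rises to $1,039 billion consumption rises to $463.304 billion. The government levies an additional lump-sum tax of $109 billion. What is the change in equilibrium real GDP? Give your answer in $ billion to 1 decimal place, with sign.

MPC = ΔC/ΔYd = (463.304 − 195)/(1,039 − 711) = 268.304/328 = 0.818.
A lump-sum tax change of +$109 billion shifts disposable income by −$109 billion; first-round consumption changes by −c × ΔT = −0.818 × (+$109 billion) = −$89.162 billion.
Expenditure multiplier = 1/(1 − MPC) = 1/(1 − 0.818) = 1/0.182 ≈ 5.495.
The tax multiplier is −c × k ≈ −4.495, so ΔY = k × (−c·ΔT) = (−$89.162 billion) / 0.182 ≈ −$489.9 billion.

−$489.9 billion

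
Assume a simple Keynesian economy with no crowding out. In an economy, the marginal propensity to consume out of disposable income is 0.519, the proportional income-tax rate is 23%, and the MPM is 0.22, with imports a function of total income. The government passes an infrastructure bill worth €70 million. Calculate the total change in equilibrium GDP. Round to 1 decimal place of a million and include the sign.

+€85.3 million

Expenditure multiplier = 1/(1 − c(1−t) + m) = 1/(1 − 0.519×0.77 + 0.22) = 1/0.82037 ≈ 1.219.
ΔY = k × ΔG = (+€70 million) / 0.82037 ≈ +€85.3 million.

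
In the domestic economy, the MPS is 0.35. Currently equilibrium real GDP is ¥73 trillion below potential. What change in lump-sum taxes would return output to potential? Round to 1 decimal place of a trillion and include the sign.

MPC = 1 − MPS = 1 − 0.35 = 0.65.
Spending multiplier = 1/(1 − MPC) = 1/(1 − 0.65) = 1/0.35 ≈ 2.857.
Tax multiplier = −c·k = −0.65/0.35 ≈ −1.857. Need ΔY = +¥73 trillion, so ΔT = ΔY/(−c·k) = −(+¥73 trillion) × 0.35 / 0.65 ≈ −¥39.3 trillion.
The government should cut lump-sum taxes by ¥39.3 trillion.

−¥39.3 trillion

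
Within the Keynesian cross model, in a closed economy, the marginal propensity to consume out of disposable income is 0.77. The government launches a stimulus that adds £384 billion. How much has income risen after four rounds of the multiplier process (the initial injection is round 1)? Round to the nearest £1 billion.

Round 1 adds ΔG = £384 billion; each later round is MPC = 0.77 times the previous.
After 4 rounds: 384 + 295.68 + 227.6736 + 175.308672 = ΔG·(1 − c^4)/(1 − c) = 384 × (1 − 0.35153041)/0.23 ≈ £1,083 billion.

£1,083 billion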